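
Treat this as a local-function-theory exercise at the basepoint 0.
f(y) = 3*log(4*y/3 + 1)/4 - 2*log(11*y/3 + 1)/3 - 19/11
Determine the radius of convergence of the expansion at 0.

The radius of convergence is 3/11.

Branch term (3/4)*log(1 - y/(-3/4)): its argument vanishes at y = -3/4, a logarithmic branch point, modulus 3/4.
Branch term (-2/3)*log(1 - y/(-3/11)): its argument vanishes at y = -3/11, a logarithmic branch point, modulus 3/11.
The radius of convergence is the smallest modulus among the singular points: 3/11.


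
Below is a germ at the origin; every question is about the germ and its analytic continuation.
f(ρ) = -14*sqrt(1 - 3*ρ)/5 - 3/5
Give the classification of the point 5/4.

There is no denominator, hence no pole anywhere.
Branch term sqrt(1 - ρ/(1/3)): argument at 5/4 is -11/4, nonzero, so 5/4 is not its branch point (a point on a principal cut is still regular for the continued germ).
So the germ continues analytically to 5/4.

The point is a regular point.


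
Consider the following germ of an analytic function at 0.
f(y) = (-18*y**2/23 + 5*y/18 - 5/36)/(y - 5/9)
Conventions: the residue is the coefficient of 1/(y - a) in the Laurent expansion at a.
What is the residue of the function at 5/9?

At the order-1 pole 5/9 set g(y) = (y - (5/9))*f(y) = -18*y**2/23 + 5*y/18 - 5/36.
Simple pole: residue = g(a) at a = 5/9, which is -1685/7452.

The residue is -1685/7452.


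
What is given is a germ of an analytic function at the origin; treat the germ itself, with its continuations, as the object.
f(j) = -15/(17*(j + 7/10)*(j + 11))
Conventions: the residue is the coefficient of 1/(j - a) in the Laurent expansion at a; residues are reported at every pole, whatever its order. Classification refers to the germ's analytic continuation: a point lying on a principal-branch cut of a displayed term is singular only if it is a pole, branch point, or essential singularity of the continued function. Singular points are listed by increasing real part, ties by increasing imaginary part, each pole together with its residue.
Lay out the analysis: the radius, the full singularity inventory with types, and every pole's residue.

Denominator factor (j + 11): pole of order 1 at -11, modulus 11.
Denominator factor (j + 7/10): pole of order 1 at -7/10, modulus 7/10.
The radius of convergence is the smallest modulus among the singular points: 7/10.
At the order-1 pole -11 set g(j) = (j - (-11))*f(j) = -15/(17*(j + 7/10)).
Simple pole: residue = g(a) at a = -11, which is 150/1751.
At the order-1 pole -7/10 set g(j) = (j - (-7/10))*f(j) = -15/(17*(j + 11)).
Simple pole: residue = g(a) at a = -7/10, which is -150/1751.
List the singular points by increasing real part (a conjugate pair: the negative imaginary part first).

Radius of convergence at 0: 7/10.
At -11: a pole of order 1; residue 150/1751.
At -7/10: a pole of order 1; residue -150/1751.


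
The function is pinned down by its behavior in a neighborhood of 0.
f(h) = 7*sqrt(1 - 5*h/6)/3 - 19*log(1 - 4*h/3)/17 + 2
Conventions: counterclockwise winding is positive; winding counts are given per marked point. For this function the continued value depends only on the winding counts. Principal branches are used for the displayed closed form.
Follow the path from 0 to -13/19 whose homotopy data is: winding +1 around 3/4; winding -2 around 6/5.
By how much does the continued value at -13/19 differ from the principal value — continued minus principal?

Continued minus principal equals -(38/17)*pi*i.

The rational part is single-valued and drops out of the difference; each branch term changes only by its own monodromy.
(7/3)*sqrt(1 - h/(6/5)): winding -2 is even, the square root returns to the same sheet, contribution 0.
(-19/17)*log(1 - h/(3/4)): each positive loop around 3/4 adds 2*pi*i to the log, so winding +1 contributes (-19/17)*(1)*2*pi*i = -(38/17)*pi*i.
Summing the contributions at h = -13/19 gives -(38/17)*pi*i.


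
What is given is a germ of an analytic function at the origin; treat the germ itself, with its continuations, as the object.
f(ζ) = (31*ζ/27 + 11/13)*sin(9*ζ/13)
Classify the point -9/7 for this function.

The point is a regular point.

There is no denominator, hence no pole anywhere.
The factor sin(9*ζ/13) is entire.
So the germ continues analytically to -9/7.


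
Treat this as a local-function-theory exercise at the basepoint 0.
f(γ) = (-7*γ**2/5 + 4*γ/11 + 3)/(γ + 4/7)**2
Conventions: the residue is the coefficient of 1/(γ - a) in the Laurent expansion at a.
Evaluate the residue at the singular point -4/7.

At the order-2 pole -4/7 set g(γ) = (γ - (-4/7))^2*f(γ) = -7*γ**2/5 + 4*γ/11 + 3.
Order-2 pole: residue = g'(a); g'(-4/7) = 108/55, so the residue is 108/55.

The residue is 108/55.


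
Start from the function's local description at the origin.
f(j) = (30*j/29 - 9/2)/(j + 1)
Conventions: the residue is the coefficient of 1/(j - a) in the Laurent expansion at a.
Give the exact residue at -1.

The residue is -321/58.

At the order-1 pole -1 set g(j) = (j - (-1))*f(j) = 30*j/29 - 9/2.
Simple pole: residue = g(a) at a = -1, which is -321/58.


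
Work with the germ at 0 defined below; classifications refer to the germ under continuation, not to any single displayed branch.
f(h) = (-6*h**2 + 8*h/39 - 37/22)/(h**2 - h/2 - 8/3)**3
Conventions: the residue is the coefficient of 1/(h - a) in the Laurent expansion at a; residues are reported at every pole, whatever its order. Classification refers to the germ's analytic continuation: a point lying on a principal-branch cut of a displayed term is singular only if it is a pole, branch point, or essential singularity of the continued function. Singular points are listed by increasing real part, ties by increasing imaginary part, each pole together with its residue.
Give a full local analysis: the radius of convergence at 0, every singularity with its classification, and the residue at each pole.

Radius of convergence at 0: -1/4 + (1/12)*sqrt(393).
At 1/4 - (1/12)*sqrt(393): a pole of order 3; residue -(853200/321477013)*sqrt(393).
At 1/4 + (1/12)*sqrt(393): a pole of order 3; residue (853200/321477013)*sqrt(393).


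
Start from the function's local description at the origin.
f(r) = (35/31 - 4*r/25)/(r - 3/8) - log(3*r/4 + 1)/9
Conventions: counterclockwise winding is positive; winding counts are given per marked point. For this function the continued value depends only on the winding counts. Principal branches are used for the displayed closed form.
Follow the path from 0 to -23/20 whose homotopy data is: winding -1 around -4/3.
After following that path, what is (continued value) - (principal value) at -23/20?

The rational part is single-valued and drops out of the difference; each branch term changes only by its own monodromy.
(-1/9)*log(1 - r/(-4/3)): each positive loop around -4/3 adds 2*pi*i to the log, so winding -1 contributes (-1/9)*(-1)*2*pi*i = (2/9)*pi*i.
Summing the contributions at r = -23/20 gives (2/9)*pi*i.

Continued minus principal equals (2/9)*pi*i.


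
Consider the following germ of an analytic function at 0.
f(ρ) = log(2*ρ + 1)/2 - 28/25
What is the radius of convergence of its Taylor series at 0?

Branch term (1/2)*log(1 - ρ/(-1/2)): its argument vanishes at ρ = -1/2, a logarithmic branch point, modulus 1/2.
The radius of convergence is the smallest modulus among the singular points: 1/2.

The radius of convergence is 1/2.


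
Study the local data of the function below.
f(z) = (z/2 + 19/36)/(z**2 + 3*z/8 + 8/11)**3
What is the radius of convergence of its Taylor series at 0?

The radius of convergence is (2/11)*sqrt(22).

Denominator factor (z**2 + 3*z/8 + 8/11)^3: discriminant -1949/704, complex-conjugate roots (-3/16) + ((1/176)*sqrt(21439))*i and (-3/16) - ((1/176)*sqrt(21439))*i; poles of order 3, moduli (2/11)*sqrt(22) and (2/11)*sqrt(22).
The radius of convergence is the smallest modulus among the singular points: (2/11)*sqrt(22).


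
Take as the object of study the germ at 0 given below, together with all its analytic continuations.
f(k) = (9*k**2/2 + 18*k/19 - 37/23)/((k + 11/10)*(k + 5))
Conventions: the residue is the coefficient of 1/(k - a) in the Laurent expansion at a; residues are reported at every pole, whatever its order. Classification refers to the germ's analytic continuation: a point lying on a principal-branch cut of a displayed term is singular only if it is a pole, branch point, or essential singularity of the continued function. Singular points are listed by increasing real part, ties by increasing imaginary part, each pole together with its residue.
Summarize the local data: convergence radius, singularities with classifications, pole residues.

Radius of convergence at 0: 11/10.
At -5: a pole of order 1; residue -463895/17043.
At -11/10: a pole of order 1; residue 244213/340860.

Denominator factor (k + 5): pole of order 1 at -5, modulus 5.
Denominator factor (k + 11/10): pole of order 1 at -11/10, modulus 11/10.
The radius of convergence is the smallest modulus among the singular points: 11/10.
At the order-1 pole -5 set g(k) = (k - (-5))*f(k) = (9*k**2/2 + 18*k/19 - 37/23)/(k + 11/10).
Simple pole: residue = g(a) at a = -5, which is -463895/17043.
At the order-1 pole -11/10 set g(k) = (k - (-11/10))*f(k) = (9*k**2/2 + 18*k/19 - 37/23)/(k + 5).
Simple pole: residue = g(a) at a = -11/10, which is 244213/340860.
List the singular points by increasing real part (a conjugate pair: the negative imaginary part first).


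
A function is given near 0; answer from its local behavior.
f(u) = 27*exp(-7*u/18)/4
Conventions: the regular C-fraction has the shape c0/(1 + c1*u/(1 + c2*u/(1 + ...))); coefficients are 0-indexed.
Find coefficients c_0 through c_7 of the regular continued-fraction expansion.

The regular C-fraction coefficients are [27/4, 7/18, -7/36, 7/108, -7/108, 7/180, -7/180, 1/36].

Taylor coefficients (expand at 0): a_0 = 27/4, a_1 = -21/8, a_2 = 49/96, a_3 = -343/5184, a_4 = 2401/373248, a_5 = -16807/33592320, a_6 = 117649/3627970560, a_7 = -117649/65303470080.
c0 = a_0 = 27/4. Peel one level at a time: if S = 1 + c*u/S' with S'(0) = 1, then c is the u-coefficient of S and S' = c*u/(S - 1).
S_1 = c0/f = 1 + (7/18)*u + (49/648)*u^2 + ...; c1 = 7/18.
S_2 = c1*u/(S_1 - 1) = 1 + (-7/36)*u + (49/3888)*u^2 + ...; c2 = -7/36.
S_3 = c2*u/(S_2 - 1) = 1 + (7/108)*u + (49/11664)*u^2 + ...; c3 = 7/108.
S_4 = c3*u/(S_3 - 1) = 1 + (-7/108)*u + (49/19440)*u^2 + ...; c4 = -7/108.
S_5 = c4*u/(S_4 - 1) = 1 + (7/180)*u + (49/32400)*u^2 + ...; c5 = 7/180.
S_6 = c5*u/(S_5 - 1) = 1 + (-7/180)*u + (7/6480)*u^2 + ...; c6 = -7/180.
S_7 = c6*u/(S_6 - 1) = 1 + (1/36)*u + ...; c7 = 1/36.


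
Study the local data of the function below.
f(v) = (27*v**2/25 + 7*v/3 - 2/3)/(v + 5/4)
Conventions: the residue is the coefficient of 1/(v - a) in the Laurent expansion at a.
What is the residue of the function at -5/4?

The residue is -91/48.

At the order-1 pole -5/4 set g(v) = (v - (-5/4))*f(v) = 27*v**2/25 + 7*v/3 - 2/3.
Simple pole: residue = g(a) at a = -5/4, which is -91/48.


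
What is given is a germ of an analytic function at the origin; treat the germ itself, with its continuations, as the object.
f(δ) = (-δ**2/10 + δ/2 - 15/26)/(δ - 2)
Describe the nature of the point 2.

The point is a pole of order 1.

The denominator factor δ - 2 vanishes at 2 and appears to the power 1; the numerator there equals 3/130, nonzero, and no other factor vanishes.
Hence a pole whose order is the multiplicity, 1.


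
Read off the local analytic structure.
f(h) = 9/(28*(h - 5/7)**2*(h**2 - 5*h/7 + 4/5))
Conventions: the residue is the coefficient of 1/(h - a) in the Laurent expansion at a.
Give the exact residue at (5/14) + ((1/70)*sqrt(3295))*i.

The residue is (1125/6272) + ((12015/4133248)*sqrt(3295))*i.

The factor h**2 - 5*h/7 + 4/5 splits as (h - a)(h - a') with a = (5/14) + ((1/70)*sqrt(3295))*i, a' = (5/14) - ((1/70)*sqrt(3295))*i. At the order-1 pole a set g(h) = (h - a)*f(h) = [9/(28*(h - 5/7)**2)] / (h - a').
Simple pole: residue = g(a) at a = (5/14) + ((1/70)*sqrt(3295))*i, which is (1125/6272) + ((12015/4133248)*sqrt(3295))*i.


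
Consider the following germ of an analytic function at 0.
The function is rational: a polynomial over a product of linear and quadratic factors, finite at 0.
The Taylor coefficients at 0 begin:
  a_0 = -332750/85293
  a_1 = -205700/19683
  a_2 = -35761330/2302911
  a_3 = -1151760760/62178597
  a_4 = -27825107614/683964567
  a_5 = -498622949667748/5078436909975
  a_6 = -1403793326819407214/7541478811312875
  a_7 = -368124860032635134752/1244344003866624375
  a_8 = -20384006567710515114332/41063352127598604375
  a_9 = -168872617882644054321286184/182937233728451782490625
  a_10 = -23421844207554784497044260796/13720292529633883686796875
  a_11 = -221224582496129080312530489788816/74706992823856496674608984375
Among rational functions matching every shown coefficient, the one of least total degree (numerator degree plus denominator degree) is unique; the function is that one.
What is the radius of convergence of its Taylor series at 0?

The radius of convergence is -2/11 + (1/55)*sqrt(1915).

No rational of total degree below 10 reproduces all 12 coefficients; solving the [0/10] Pade equations on them gives f(ε) = -10/(13*(ε**2 - 2*ε/5 + 9/11)**3*(ε**2 + 4*ε/11 - 3/5)**2), whose expansion matches every shown term.
Denominator factor (ε**2 + 4*ε/11 - 3/5)^2: discriminant 1532/605, real irrational roots -2/11 + (1/55)*sqrt(1915) and -2/11 - (1/55)*sqrt(1915); poles of order 2, moduli -2/11 + (1/55)*sqrt(1915) and 2/11 + (1/55)*sqrt(1915).
Denominator factor (ε**2 - 2*ε/5 + 9/11)^3: discriminant -856/275, complex-conjugate roots (1/5) + ((1/55)*sqrt(2354))*i and (1/5) - ((1/55)*sqrt(2354))*i; poles of order 3, moduli (3/11)*sqrt(11) and (3/11)*sqrt(11).
The radius of convergence is the smallest modulus among the singular points: -2/11 + (1/55)*sqrt(1915).


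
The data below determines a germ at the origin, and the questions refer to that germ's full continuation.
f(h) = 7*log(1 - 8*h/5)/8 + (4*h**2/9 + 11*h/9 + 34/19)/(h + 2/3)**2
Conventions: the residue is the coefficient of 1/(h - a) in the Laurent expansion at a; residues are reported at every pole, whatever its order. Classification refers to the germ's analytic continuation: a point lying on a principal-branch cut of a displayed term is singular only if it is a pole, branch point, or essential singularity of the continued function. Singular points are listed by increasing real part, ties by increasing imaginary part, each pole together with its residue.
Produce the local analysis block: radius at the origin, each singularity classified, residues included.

Radius of convergence at 0: 5/8.
At -2/3: a pole of order 2; residue 17/27.
At 5/8: a logarithmic branch point.

Denominator factor (h + 2/3)^2: pole of order 2 at -2/3, modulus 2/3.
Branch term (7/8)*log(1 - h/(5/8)): its argument vanishes at h = 5/8, a logarithmic branch point, modulus 5/8.
The radius of convergence is the smallest modulus among the singular points: 5/8.
The branch term is analytic at -2/3 and contributes nothing to the residue; only the rational part matters.
At the order-2 pole -2/3 set g(h) = (h - (-2/3))^2*(rational part) = 4*h**2/9 + 11*h/9 + 34/19.
Order-2 pole: residue = g'(a); g'(-2/3) = 17/27, so the residue is 17/27.
List the singular points by increasing real part (a conjugate pair: the negative imaginary part first).


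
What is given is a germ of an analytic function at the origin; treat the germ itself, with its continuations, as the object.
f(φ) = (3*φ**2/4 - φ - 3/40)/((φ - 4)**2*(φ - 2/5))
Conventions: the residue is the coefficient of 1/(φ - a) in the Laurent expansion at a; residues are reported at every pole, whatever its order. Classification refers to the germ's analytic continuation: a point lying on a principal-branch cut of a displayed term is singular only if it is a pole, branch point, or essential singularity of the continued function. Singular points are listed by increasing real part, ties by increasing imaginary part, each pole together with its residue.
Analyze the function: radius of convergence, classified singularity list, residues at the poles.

Radius of convergence at 0: 2/5.
At 2/5: a pole of order 1; residue -71/2592.
At 4: a pole of order 2; residue 2015/2592.

Denominator factor (φ - 4)^2: pole of order 2 at 4, modulus 4.
Denominator factor (φ - 2/5): pole of order 1 at 2/5, modulus 2/5.
The radius of convergence is the smallest modulus among the singular points: 2/5.
At the order-1 pole 2/5 set g(φ) = (φ - (2/5))*f(φ) = (3*φ**2/4 - φ - 3/40)/(φ - 4)**2.
Simple pole: residue = g(a) at a = 2/5, which is -71/2592.
At the order-2 pole 4 set g(φ) = (φ - (4))^2*f(φ) = (3*φ**2/4 - φ - 3/40)/(φ - 2/5).
Order-2 pole: residue = g'(a); g'(4) = 2015/2592, so the residue is 2015/2592.
List the singular points by increasing real part (a conjugate pair: the negative imaginary part first).


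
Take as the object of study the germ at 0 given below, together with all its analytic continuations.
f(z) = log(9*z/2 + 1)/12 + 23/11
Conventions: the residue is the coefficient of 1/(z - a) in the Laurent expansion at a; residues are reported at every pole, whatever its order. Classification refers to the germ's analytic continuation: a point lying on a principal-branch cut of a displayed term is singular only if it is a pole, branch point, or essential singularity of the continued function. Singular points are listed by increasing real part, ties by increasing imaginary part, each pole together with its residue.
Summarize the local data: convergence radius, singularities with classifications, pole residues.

Radius of convergence at 0: 2/9.
At -2/9: a logarithmic branch point.

Branch term (1/12)*log(1 - z/(-2/9)): its argument vanishes at z = -2/9, a logarithmic branch point, modulus 2/9.
The radius of convergence is the smallest modulus among the singular points: 2/9.


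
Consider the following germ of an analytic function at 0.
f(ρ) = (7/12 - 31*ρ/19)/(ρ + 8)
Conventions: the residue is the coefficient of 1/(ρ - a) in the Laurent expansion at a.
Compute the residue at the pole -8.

At the order-1 pole -8 set g(ρ) = (ρ - (-8))*f(ρ) = 7/12 - 31*ρ/19.
Simple pole: residue = g(a) at a = -8, which is 3109/228.

The residue is 3109/228.


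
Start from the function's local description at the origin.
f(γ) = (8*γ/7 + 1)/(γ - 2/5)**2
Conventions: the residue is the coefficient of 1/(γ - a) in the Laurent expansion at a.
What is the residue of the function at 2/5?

At the order-2 pole 2/5 set g(γ) = (γ - (2/5))^2*f(γ) = 8*γ/7 + 1.
Order-2 pole: residue = g'(a); g'(2/5) = 8/7, so the residue is 8/7.

The residue is 8/7.


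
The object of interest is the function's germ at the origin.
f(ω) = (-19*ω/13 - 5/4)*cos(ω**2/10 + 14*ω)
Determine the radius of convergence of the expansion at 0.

The factor cos(ω**2/10 + 14*ω) is entire and contributes no finite singular point.
The polynomial part has no poles.
No finite singular points: the Taylor series at 0 converges everywhere.

The radius of convergence is infinite.


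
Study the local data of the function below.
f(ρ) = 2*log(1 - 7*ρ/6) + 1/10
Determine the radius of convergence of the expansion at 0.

Branch term (2)*log(1 - ρ/(6/7)): its argument vanishes at ρ = 6/7, a logarithmic branch point, modulus 6/7.
The radius of convergence is the smallest modulus among the singular points: 6/7.

The radius of convergence is 6/7.


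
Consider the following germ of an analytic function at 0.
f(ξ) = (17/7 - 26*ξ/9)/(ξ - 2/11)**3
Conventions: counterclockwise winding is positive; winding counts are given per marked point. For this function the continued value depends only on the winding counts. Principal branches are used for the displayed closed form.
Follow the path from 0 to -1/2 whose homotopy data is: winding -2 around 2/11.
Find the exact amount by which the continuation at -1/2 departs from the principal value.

The function is rational, hence single-valued: continuing it around any pole returns the same value, so the difference is 0.

Continued minus principal equals 0.


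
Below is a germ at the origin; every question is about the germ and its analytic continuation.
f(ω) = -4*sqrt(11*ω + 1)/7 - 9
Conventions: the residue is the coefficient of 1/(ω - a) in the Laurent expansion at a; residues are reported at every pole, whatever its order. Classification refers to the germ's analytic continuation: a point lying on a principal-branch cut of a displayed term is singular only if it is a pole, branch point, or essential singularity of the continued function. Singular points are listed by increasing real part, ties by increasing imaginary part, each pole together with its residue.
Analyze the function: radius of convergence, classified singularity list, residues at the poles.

Branch term (-4/7)*sqrt(1 - ω/(-1/11)): its argument vanishes at ω = -1/11, a square-root branch point, modulus 1/11.
The radius of convergence is the smallest modulus among the singular points: 1/11.

Radius of convergence at 0: 1/11.
At -1/11: an algebraic (square-root) branch point.


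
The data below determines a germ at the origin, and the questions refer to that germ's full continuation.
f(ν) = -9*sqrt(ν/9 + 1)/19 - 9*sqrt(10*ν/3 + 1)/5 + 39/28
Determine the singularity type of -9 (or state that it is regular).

The point is an algebraic (square-root) branch point.

The term (-9/19)*sqrt(1 - ν/(-9)) has argument 1 - -9/(-9) = 0 at -9: a square-root (algebraic, two-sheeted) branch point; the remaining terms are analytic or single-valued there.


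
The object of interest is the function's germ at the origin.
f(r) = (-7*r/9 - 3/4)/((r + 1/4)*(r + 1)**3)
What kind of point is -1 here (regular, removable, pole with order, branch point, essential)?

The point is a pole of order 3.

The denominator factor r + 1 vanishes at -1 and appears to the power 3; the numerator there equals 1/36, nonzero, and no other factor vanishes.
Hence a pole whose order is the multiplicity, 3.


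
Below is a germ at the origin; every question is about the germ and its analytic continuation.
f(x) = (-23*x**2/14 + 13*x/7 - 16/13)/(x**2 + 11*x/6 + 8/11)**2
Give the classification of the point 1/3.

The point is a regular point.

Denominator factors: x**2 + 11*x/6 + 8/11 = 287/198 at x = 1/3 — none vanishes.
So the germ continues analytically to 1/3.


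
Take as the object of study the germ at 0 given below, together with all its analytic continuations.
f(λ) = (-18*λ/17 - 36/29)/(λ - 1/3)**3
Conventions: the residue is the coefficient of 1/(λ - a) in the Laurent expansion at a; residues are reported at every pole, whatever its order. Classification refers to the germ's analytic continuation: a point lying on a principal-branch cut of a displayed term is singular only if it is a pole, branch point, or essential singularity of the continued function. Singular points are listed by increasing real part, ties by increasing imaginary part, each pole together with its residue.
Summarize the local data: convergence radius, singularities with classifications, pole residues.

Denominator factor (λ - 1/3)^3: pole of order 3 at 1/3, modulus 1/3.
The radius of convergence is the smallest modulus among the singular points: 1/3.
At the order-3 pole 1/3 set g(λ) = (λ - (1/3))^3*f(λ) = -18*λ/17 - 36/29.
Order-3 pole: residue = g''(a)/2; g''(1/3) = 0, so the residue is 0.

Radius of convergence at 0: 1/3.
At 1/3: a pole of order 3; residue 0.


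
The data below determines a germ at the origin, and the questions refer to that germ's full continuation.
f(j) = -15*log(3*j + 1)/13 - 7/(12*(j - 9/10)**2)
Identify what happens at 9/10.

The denominator factor j - 9/10 vanishes at 9/10 and appears to the power 2; the numerator there equals -7/12, nonzero, and no other factor vanishes.
The branch terms are analytic at this point.
Hence a pole whose order is the multiplicity, 2.

The point is a pole of order 2.


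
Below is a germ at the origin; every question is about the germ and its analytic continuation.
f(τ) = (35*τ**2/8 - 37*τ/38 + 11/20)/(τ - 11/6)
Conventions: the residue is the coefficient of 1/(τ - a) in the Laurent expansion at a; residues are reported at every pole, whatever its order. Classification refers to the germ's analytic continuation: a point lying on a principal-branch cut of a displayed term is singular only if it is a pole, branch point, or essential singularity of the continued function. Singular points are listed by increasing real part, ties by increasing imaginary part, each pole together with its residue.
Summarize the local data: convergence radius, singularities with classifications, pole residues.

Denominator factor (τ - 11/6): pole of order 1 at 11/6, modulus 11/6.
The radius of convergence is the smallest modulus among the singular points: 11/6.
At the order-1 pole 11/6 set g(τ) = (τ - (11/6))*f(τ) = 35*τ**2/8 - 37*τ/38 + 11/20.
Simple pole: residue = g(a) at a = 11/6, which is 368533/27360.

Radius of convergence at 0: 11/6.
At 11/6: a pole of order 1; residue 368533/27360.


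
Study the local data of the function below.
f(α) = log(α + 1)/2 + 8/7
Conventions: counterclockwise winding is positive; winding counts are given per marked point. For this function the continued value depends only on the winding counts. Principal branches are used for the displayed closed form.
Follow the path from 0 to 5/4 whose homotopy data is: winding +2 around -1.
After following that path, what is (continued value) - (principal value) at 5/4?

Continued minus principal equals (2)*pi*i.

The rational part is single-valued and drops out of the difference; each branch term changes only by its own monodromy.
(1/2)*log(1 - α/(-1)): each positive loop around -1 adds 2*pi*i to the log, so winding +2 contributes (1/2)*(2)*2*pi*i = (2)*pi*i.
Summing the contributions at α = 5/4 gives (2)*pi*i.


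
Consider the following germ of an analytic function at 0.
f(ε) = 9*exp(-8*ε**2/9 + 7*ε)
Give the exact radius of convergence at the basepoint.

The factor exp(-8*ε**2/9 + 7*ε) is entire and contributes no finite singular point.
The polynomial part has no poles.
No finite singular points: the Taylor series at 0 converges everywhere.

The radius of convergence is infinite.


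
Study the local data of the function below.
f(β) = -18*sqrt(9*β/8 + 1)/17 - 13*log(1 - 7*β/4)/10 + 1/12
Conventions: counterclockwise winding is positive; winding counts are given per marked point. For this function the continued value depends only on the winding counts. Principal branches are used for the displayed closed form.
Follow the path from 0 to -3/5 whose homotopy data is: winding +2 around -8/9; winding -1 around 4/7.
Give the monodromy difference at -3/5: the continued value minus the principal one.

The rational part is single-valued and drops out of the difference; each branch term changes only by its own monodromy.
(-18/17)*sqrt(1 - β/(-8/9)): winding +2 is even, the square root returns to the same sheet, contribution 0.
(-13/10)*log(1 - β/(4/7)): each positive loop around 4/7 adds 2*pi*i to the log, so winding -1 contributes (-13/10)*(-1)*2*pi*i = (13/5)*pi*i.
Summing the contributions at β = -3/5 gives (13/5)*pi*i.

Continued minus principal equals (13/5)*pi*i.


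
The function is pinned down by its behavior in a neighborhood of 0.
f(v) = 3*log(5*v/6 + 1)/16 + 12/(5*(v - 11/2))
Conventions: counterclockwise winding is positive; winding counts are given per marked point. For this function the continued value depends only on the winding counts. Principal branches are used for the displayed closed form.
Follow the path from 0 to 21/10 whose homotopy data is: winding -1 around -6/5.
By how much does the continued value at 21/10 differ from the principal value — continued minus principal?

The rational part is single-valued and drops out of the difference; each branch term changes only by its own monodromy.
(3/16)*log(1 - v/(-6/5)): each positive loop around -6/5 adds 2*pi*i to the log, so winding -1 contributes (3/16)*(-1)*2*pi*i = -(3/8)*pi*i.
Summing the contributions at v = 21/10 gives -(3/8)*pi*i.

Continued minus principal equals -(3/8)*pi*i.


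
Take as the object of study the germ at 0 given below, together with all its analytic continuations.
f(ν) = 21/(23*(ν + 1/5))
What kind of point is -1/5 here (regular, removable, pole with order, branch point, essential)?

The point is a pole of order 1.

The denominator factor ν + 1/5 vanishes at -1/5 and appears to the power 1; the numerator there equals 21/23, nonzero, and no other factor vanishes.
Hence a pole whose order is the multiplicity, 1.


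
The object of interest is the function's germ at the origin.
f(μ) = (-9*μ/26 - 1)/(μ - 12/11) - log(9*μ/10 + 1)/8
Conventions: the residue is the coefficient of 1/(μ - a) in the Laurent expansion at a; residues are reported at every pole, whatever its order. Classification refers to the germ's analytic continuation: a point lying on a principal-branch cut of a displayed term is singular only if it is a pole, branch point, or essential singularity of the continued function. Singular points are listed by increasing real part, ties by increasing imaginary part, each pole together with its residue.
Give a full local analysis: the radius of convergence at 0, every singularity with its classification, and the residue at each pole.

Radius of convergence at 0: 12/11.
At -10/9: a logarithmic branch point.
At 12/11: a pole of order 1; residue -197/143.

Denominator factor (μ - 12/11): pole of order 1 at 12/11, modulus 12/11.
Branch term (-1/8)*log(1 - μ/(-10/9)): its argument vanishes at μ = -10/9, a logarithmic branch point, modulus 10/9.
The radius of convergence is the smallest modulus among the singular points: 12/11.
The branch term is analytic at 12/11 and contributes nothing to the residue; only the rational part matters.
At the order-1 pole 12/11 set g(μ) = (μ - (12/11))*(rational part) = -9*μ/26 - 1.
Simple pole: residue = g(a) at a = 12/11, which is -197/143.
List the singular points by increasing real part (a conjugate pair: the negative imaginary part first).


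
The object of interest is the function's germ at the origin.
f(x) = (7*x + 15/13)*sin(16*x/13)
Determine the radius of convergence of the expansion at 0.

The radius of convergence is infinite.

The factor sin(16*x/13) is entire and contributes no finite singular point.
The polynomial part has no poles.
No finite singular points: the Taylor series at 0 converges everywhere.


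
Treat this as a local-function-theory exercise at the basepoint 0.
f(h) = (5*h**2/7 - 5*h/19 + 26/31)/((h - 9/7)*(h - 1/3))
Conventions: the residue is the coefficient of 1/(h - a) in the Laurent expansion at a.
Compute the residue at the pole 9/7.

The residue is 254724/144305.

At the order-1 pole 9/7 set g(h) = (h - (9/7))*f(h) = (5*h**2/7 - 5*h/19 + 26/31)/(h - 1/3).
Simple pole: residue = g(a) at a = 9/7, which is 254724/144305.


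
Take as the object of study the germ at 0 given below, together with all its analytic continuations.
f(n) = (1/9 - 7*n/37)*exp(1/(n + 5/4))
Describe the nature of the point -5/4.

The exponent 1/(n - (-5/4)) has a pole at -5/4, so exp(1/(n - (-5/4))) takes every nonzero value near it: an essential singularity (not a pole of any order).

The point is an essential singularity.


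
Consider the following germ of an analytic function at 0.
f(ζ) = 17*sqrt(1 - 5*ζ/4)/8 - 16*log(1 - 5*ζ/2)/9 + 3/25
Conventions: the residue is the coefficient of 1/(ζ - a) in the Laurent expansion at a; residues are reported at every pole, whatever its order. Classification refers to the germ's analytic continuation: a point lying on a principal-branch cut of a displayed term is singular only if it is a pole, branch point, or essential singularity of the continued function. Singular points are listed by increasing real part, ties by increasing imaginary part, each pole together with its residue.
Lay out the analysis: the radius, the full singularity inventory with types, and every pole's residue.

Branch term (-16/9)*log(1 - ζ/(2/5)): its argument vanishes at ζ = 2/5, a logarithmic branch point, modulus 2/5.
Branch term (17/8)*sqrt(1 - ζ/(4/5)): its argument vanishes at ζ = 4/5, a square-root branch point, modulus 4/5.
The radius of convergence is the smallest modulus among the singular points: 2/5.
List the singular points by increasing real part (a conjugate pair: the negative imaginary part first).

Radius of convergence at 0: 2/5.
At 2/5: a logarithmic branch point.
At 4/5: an algebraic (square-root) branch point.


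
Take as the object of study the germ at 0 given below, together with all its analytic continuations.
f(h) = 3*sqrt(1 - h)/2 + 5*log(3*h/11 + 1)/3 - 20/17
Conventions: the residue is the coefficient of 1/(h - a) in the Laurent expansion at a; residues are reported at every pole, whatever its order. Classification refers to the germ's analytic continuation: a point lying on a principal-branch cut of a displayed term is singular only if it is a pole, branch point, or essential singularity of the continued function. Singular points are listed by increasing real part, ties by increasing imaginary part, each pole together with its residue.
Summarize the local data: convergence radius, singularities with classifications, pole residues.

Radius of convergence at 0: 1.
At -11/3: a logarithmic branch point.
At 1: an algebraic (square-root) branch point.

Branch term (3/2)*sqrt(1 - h/(1)): its argument vanishes at h = 1, a square-root branch point, modulus 1.
Branch term (5/3)*log(1 - h/(-11/3)): its argument vanishes at h = -11/3, a logarithmic branch point, modulus 11/3.
The radius of convergence is the smallest modulus among the singular points: 1.
List the singular points by increasing real part (a conjugate pair: the negative imaginary part first).


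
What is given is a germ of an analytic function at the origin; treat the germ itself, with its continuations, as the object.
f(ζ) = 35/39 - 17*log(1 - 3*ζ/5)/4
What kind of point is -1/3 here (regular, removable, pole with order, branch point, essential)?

The point is a regular point.

There is no denominator, hence no pole anywhere.
Branch term log(1 - ζ/(5/3)): argument at -1/3 is 6/5, nonzero, so -1/3 is not its branch point (a point on a principal cut is still regular for the continued germ).
So the germ continues analytically to -1/3.


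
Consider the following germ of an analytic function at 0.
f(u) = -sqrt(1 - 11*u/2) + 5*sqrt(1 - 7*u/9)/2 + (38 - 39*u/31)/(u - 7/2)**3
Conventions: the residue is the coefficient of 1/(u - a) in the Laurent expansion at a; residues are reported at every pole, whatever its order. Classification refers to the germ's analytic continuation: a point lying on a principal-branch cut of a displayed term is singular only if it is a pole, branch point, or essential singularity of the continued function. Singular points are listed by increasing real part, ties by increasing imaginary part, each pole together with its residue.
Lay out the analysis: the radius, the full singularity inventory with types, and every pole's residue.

Denominator factor (u - 7/2)^3: pole of order 3 at 7/2, modulus 7/2.
Branch term (5/2)*sqrt(1 - u/(9/7)): its argument vanishes at u = 9/7, a square-root branch point, modulus 9/7.
Branch term (-1)*sqrt(1 - u/(2/11)): its argument vanishes at u = 2/11, a square-root branch point, modulus 2/11.
The radius of convergence is the smallest modulus among the singular points: 2/11.
The branch terms are analytic at 7/2 and contribute nothing to the residue; only the rational part matters.
At the order-3 pole 7/2 set g(u) = (u - (7/2))^3*(rational part) = 38 - 39*u/31.
Order-3 pole: residue = g''(a)/2; g''(7/2) = 0, so the residue is 0.
List the singular points by increasing real part (a conjugate pair: the negative imaginary part first).

Radius of convergence at 0: 2/11.
At 2/11: an algebraic (square-root) branch point.
At 9/7: an algebraic (square-root) branch point.
At 7/2: a pole of order 3; residue 0.


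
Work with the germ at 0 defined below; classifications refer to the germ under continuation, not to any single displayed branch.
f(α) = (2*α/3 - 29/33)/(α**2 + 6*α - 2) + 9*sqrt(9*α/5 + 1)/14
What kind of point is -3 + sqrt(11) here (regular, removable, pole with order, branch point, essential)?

The point is a pole of order 1.

The denominator factor α**2 + 6*α - 2 vanishes at -3 + sqrt(11) and appears to the power 1; the numerator there equals -95/33 + (2/3)*sqrt(11), nonzero, and no other factor vanishes.
The branch terms are analytic at this point.
Hence a pole whose order is the multiplicity, 1.


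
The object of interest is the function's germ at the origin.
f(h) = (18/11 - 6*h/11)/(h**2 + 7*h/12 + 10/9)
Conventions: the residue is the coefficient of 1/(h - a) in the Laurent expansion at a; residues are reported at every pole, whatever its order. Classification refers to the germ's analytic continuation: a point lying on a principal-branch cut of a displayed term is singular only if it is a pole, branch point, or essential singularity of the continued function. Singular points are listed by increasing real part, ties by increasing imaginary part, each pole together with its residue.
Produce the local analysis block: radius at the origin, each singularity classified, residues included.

Radius of convergence at 0: (1/3)*sqrt(10).
At (-7/24) - ((1/24)*sqrt(591))*i: a pole of order 1; residue (-3/11) + ((79/2167)*sqrt(591))*i.
At (-7/24) + ((1/24)*sqrt(591))*i: a pole of order 1; residue (-3/11) - ((79/2167)*sqrt(591))*i.

Denominator factor (h**2 + 7*h/12 + 10/9): discriminant -197/48, complex-conjugate roots (-7/24) + ((1/24)*sqrt(591))*i and (-7/24) - ((1/24)*sqrt(591))*i; poles of order 1, moduli (1/3)*sqrt(10) and (1/3)*sqrt(10).
The radius of convergence is the smallest modulus among the singular points: (1/3)*sqrt(10).
The factor h**2 + 7*h/12 + 10/9 splits as (h - a)(h - a') with a = (-7/24) - ((1/24)*sqrt(591))*i, a' = (-7/24) + ((1/24)*sqrt(591))*i. At the order-1 pole a set g(h) = (h - a)*f(h) = [18/11 - 6*h/11] / (h - a').
Simple pole: residue = g(a) at a = (-7/24) - ((1/24)*sqrt(591))*i, which is (-3/11) + ((79/2167)*sqrt(591))*i.
The factor h**2 + 7*h/12 + 10/9 splits as (h - a)(h - a') with a = (-7/24) + ((1/24)*sqrt(591))*i, a' = (-7/24) - ((1/24)*sqrt(591))*i. At the order-1 pole a set g(h) = (h - a)*f(h) = [18/11 - 6*h/11] / (h - a').
Simple pole: residue = g(a) at a = (-7/24) + ((1/24)*sqrt(591))*i, which is (-3/11) - ((79/2167)*sqrt(591))*i.
List the singular points by increasing real part (a conjugate pair: the negative imaginary part first).


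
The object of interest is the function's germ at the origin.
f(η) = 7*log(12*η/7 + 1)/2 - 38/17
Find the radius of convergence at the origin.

Branch term (7/2)*log(1 - η/(-7/12)): its argument vanishes at η = -7/12, a logarithmic branch point, modulus 7/12.
The radius of convergence is the smallest modulus among the singular points: 7/12.

The radius of convergence is 7/12.


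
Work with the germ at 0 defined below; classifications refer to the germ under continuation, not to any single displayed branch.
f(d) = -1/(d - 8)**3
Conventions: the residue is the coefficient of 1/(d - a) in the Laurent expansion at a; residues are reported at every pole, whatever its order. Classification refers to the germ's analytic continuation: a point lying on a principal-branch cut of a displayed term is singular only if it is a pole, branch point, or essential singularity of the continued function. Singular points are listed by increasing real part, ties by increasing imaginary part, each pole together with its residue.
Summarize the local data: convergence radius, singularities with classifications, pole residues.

Radius of convergence at 0: 8.
At 8: a pole of order 3; residue 0.

Denominator factor (d - 8)^3: pole of order 3 at 8, modulus 8.
The radius of convergence is the smallest modulus among the singular points: 8.
At the order-3 pole 8 set g(d) = (d - (8))^3*f(d) = -1.
Order-3 pole: residue = g''(a)/2; g''(8) = 0, so the residue is 0.


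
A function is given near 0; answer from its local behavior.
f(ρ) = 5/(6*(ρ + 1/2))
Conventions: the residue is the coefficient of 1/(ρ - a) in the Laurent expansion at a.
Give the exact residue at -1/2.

The residue is 5/6.

At the order-1 pole -1/2 set g(ρ) = (ρ - (-1/2))*f(ρ) = 5/6.
Simple pole: residue = g(a) at a = -1/2, which is 5/6.
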